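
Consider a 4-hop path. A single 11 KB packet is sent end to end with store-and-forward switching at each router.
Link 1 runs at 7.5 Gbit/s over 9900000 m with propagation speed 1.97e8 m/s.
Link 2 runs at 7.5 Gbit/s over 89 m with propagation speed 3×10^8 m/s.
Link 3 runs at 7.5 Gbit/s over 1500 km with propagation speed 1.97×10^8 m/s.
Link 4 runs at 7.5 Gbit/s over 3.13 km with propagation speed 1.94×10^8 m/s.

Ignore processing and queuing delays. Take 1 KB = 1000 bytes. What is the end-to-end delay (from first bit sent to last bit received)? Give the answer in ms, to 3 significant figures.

L = 88000 bits.
Transmission delay per hop = L/R = 88000/7500000000 = 0.0117333 ms; 4 hops → 0.0469333 ms.
Propagation delays (d/s per hop): 50.2538, 0.000296667, 7.61421, 0.016134 ms; sum = 57.8845 ms.
End-to-end = 57.9 ms.

57.9 ms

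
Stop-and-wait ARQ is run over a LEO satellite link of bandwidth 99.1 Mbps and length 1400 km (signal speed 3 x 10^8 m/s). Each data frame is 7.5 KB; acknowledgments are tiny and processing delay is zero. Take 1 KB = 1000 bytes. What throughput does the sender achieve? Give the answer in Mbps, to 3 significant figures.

6.04 Mbps

t_tx = L/R = 60000/99100000 = 0.000605449 s.
t_prop = 1400000/300000000 = 0.00466667 s; RTT = 0.00933333 s.
Cycle = t_tx + RTT = 0.00993878 s.
Throughput = L / cycle = 60000 / 0.00993878 = 6.04 Mbps.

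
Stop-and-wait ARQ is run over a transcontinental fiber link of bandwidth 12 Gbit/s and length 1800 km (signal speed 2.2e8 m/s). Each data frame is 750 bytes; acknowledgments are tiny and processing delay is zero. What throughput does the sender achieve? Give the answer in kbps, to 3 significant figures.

t_tx = L/R = 6000/12000000000 = 5e-07 s.
t_prop = 1800000/2.2e+08 = 0.00818182 s; RTT = 0.0163636 s.
Cycle = t_tx + RTT = 0.0163641 s.
Throughput = L / cycle = 6000 / 0.0163641 = 367 kbps.

367 kbps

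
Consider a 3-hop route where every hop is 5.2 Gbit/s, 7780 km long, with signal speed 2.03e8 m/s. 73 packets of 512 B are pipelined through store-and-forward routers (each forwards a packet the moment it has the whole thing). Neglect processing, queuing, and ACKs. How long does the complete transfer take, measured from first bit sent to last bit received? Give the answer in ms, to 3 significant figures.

Per-hop transmission t_tx = L/R = 4096/5200000000 = 0.000787692 ms.
Per-hop propagation t_prop = 7780000/2.03e+08 = 38.3251 ms.
Pipeline fill: first packet needs 3·t_tx to clear all hops; remaining 72 packets each add one t_tx.
Total = (3+73-1)·t_tx + 3·t_prop = 75·0.000787692 + 3·38.3251 = 115 ms.

115 ms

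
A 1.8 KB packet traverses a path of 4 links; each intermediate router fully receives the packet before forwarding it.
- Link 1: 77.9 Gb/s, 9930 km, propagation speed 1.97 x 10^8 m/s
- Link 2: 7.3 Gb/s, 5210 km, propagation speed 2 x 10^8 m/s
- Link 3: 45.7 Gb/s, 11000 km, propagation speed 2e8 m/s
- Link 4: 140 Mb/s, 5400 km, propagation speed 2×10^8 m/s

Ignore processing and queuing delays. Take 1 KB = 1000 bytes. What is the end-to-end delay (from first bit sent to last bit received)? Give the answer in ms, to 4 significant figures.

158.6 ms

L = 14400 bits.
Transmission delays (L/R per hop): 0.000184852, 0.0019726, 0.000315098, 0.102857 ms; sum = 0.10533 ms.
Propagation delays (d/s per hop): 50.4061, 26.05, 55, 27 ms; sum = 158.456 ms.
End-to-end = 158.6 ms.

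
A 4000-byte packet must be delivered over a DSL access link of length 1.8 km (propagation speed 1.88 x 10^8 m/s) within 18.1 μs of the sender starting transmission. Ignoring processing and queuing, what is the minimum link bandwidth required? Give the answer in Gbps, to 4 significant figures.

3.753 Gbps

L = 32000 bits.
Propagation delay = 1800 / 188000000 = 9.57447 μs.
Transmission budget = 18.1 − 9.57447 = 8.52553 μs.
R ≥ L / t_tx = 32000 bits / 8.52553e-06 s = 3.753 Gbps.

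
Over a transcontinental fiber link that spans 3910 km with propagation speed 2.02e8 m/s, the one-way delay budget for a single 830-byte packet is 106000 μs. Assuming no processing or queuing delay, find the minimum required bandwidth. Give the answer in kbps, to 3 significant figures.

L = 6640 bits.
Propagation delay = 3910000 / 202000000 = 19356.4 μs.
Transmission budget = 106000 − 19356.4 = 86643.6 μs.
R ≥ L / t_tx = 6640 bits / 0.0866436 s = 76.6 kbps.

76.6 kbps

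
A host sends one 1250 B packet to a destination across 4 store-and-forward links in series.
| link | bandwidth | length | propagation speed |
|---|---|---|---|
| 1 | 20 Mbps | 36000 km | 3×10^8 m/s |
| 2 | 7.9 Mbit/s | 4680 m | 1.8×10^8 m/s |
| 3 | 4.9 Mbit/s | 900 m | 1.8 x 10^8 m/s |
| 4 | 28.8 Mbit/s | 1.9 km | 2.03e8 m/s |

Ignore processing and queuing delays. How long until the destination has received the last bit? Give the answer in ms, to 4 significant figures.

124.2 ms

L = 1250 × 8 = 10000 bits.
Transmission delays (L/R per hop): 0.5, 1.26582, 2.04082, 0.347222 ms; sum = 4.15386 ms.
Propagation delays (d/s per hop): 120, 0.026, 0.005, 0.00935961 ms; sum = 120.04 ms.
End-to-end = 124.2 ms.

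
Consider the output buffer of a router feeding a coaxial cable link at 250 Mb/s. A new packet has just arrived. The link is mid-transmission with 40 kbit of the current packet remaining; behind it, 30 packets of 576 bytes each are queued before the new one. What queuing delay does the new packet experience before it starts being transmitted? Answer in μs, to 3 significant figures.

713 μs

Each queued packet: L/R = 4608/250000000 = 18.432 μs.
30 queued → 552.96 μs.
Plus remaining 40000 bits of current packet: 160 μs.
Queuing delay = 713 μs.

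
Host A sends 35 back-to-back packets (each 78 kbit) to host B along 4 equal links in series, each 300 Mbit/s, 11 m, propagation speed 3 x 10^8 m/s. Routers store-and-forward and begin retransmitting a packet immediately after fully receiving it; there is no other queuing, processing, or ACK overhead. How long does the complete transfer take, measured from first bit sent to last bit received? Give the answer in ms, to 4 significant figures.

Per-hop transmission t_tx = L/R = 78000/300000000 = 0.26 ms.
Per-hop propagation t_prop = 11/300000000 = 3.66667e-05 ms.
Pipeline fill: first packet needs 4·t_tx to clear all hops; remaining 34 packets each add one t_tx.
Total = (4+35-1)·t_tx + 4·t_prop = 38·0.26 + 4·3.66667e-05 = 9.880 ms.

9.880 ms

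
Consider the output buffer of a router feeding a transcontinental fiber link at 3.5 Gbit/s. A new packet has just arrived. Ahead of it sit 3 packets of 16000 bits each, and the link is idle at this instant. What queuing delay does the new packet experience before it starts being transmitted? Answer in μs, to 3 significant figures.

13.7 μs

Each queued packet: L/R = 16000/3500000000 = 4.57143 μs.
3 queued → 13.7143 μs.
Queuing delay = 13.7 μs.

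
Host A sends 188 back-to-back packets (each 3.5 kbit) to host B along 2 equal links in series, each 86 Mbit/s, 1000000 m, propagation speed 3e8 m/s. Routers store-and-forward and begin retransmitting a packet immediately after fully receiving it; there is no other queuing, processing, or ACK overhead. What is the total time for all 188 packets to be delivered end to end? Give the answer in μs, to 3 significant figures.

14400 μs

Per-hop transmission t_tx = L/R = 3500/86000000 = 40.6977 μs.
Per-hop propagation t_prop = 1000000/300000000 = 3333.33 μs.
Pipeline fill: first packet needs 2·t_tx to clear all hops; remaining 187 packets each add one t_tx.
Total = (2+188-1)·t_tx + 2·t_prop = 189·40.6977 + 2·3333.33 = 14400 μs.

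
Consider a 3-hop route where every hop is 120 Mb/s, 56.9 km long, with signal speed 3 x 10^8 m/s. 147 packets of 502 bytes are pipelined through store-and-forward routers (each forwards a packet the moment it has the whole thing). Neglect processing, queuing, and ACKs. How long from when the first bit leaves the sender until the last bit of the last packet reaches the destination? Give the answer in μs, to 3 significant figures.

Per-hop transmission t_tx = L/R = 4016/120000000 = 33.4667 μs.
Per-hop propagation t_prop = 56900/300000000 = 189.667 μs.
Pipeline fill: first packet needs 3·t_tx to clear all hops; remaining 146 packets each add one t_tx.
Total = (3+147-1)·t_tx + 3·t_prop = 149·33.4667 + 3·189.667 = 5560 μs.

5560 μs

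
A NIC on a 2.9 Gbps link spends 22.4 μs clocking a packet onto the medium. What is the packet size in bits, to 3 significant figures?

65000 bits

L = R × t_tx = 2900000000 b/s × 2.24e-05 s = 64960 bits.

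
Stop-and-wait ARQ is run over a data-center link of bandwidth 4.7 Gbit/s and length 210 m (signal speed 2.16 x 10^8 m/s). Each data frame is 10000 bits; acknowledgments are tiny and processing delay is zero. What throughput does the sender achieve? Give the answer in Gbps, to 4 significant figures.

t_tx = L/R = 10000/4700000000 = 2.12766e-06 s.
t_prop = 210/216000000 = 9.72222e-07 s; RTT = 1.94444e-06 s.
Cycle = t_tx + RTT = 4.0721e-06 s.
Throughput = L / cycle = 10000 / 4.0721e-06 = 2.456 Gbps.

2.456 Gbps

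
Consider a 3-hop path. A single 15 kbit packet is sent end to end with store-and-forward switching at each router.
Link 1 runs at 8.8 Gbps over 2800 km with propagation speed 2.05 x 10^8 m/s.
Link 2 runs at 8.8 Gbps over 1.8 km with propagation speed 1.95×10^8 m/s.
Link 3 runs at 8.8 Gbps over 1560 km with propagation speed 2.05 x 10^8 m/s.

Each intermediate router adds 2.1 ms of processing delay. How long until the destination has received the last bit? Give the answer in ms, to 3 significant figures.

25.5 ms

L = 15000 bits.
Transmission delay per hop = L/R = 15000/8800000000 = 0.00170455 ms; 3 hops → 0.00511364 ms.
Propagation delays (d/s per hop): 13.6585, 0.00923077, 7.60976 ms; sum = 21.2775 ms.
Processing at 2 router(s): 2 × 2.1 ms = 4.2 ms.
End-to-end = 25.5 ms.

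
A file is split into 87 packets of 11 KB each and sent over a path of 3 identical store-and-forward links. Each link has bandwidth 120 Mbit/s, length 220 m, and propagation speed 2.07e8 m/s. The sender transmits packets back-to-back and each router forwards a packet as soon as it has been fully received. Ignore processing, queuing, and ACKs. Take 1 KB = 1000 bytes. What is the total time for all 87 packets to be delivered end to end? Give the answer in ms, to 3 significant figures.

65.3 ms

Per-hop transmission t_tx = L/R = 88000/120000000 = 0.733333 ms.
Per-hop propagation t_prop = 220/2.07e+08 = 0.0010628 ms.
Pipeline fill: first packet needs 3·t_tx to clear all hops; remaining 86 packets each add one t_tx.
Total = (3+87-1)·t_tx + 3·t_prop = 89·0.733333 + 3·0.0010628 = 65.3 ms.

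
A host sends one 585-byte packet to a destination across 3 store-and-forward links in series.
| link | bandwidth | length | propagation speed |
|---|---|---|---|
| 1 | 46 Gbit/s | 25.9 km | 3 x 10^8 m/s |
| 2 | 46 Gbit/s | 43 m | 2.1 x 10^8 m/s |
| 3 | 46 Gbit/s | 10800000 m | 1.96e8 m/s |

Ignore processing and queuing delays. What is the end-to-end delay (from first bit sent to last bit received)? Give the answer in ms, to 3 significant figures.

L = 585 × 8 = 4680 bits.
Transmission delay per hop = L/R = 4680/46000000000 = 0.000101739 ms; 3 hops → 0.000305217 ms.
Propagation delays (d/s per hop): 0.0863333, 0.000204762, 55.102 ms; sum = 55.1886 ms.
End-to-end = 55.2 ms.

55.2 ms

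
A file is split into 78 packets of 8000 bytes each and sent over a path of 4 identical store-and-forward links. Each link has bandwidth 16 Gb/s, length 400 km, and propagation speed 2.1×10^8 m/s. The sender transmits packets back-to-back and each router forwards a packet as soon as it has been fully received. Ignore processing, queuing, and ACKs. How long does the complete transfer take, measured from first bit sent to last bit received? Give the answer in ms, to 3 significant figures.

7.94 ms

Per-hop transmission t_tx = L/R = 64000/16000000000 = 0.004 ms.
Per-hop propagation t_prop = 400000/210000000 = 1.90476 ms.
Pipeline fill: first packet needs 4·t_tx to clear all hops; remaining 77 packets each add one t_tx.
Total = (4+78-1)·t_tx + 4·t_prop = 81·0.004 + 4·1.90476 = 7.94 ms.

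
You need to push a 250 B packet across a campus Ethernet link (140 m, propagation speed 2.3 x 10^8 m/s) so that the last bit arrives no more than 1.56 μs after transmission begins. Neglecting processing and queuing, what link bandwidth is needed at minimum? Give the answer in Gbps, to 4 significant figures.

L = 2000 bits.
Propagation delay = 140 / 2.3e+08 = 0.608696 μs.
Transmission budget = 1.56 − 0.608696 = 0.951304 μs.
R ≥ L / t_tx = 2000 bits / 9.51304e-07 s = 2.102 Gbps.

2.102 Gbps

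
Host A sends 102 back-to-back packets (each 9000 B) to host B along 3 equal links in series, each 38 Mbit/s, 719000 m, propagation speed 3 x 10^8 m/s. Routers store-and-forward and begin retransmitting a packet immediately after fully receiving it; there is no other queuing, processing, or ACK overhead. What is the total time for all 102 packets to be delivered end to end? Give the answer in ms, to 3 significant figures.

Per-hop transmission t_tx = L/R = 72000/38000000 = 1.89474 ms.
Per-hop propagation t_prop = 719000/300000000 = 2.39667 ms.
Pipeline fill: first packet needs 3·t_tx to clear all hops; remaining 101 packets each add one t_tx.
Total = (3+102-1)·t_tx + 3·t_prop = 104·1.89474 + 3·2.39667 = 204 ms.

204 ms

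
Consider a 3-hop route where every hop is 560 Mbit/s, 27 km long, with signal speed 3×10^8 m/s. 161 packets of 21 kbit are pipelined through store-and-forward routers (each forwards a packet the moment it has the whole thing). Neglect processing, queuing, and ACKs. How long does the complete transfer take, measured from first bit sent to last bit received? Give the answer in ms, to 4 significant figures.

Per-hop transmission t_tx = L/R = 21000/560000000 = 0.0375 ms.
Per-hop propagation t_prop = 27000/300000000 = 0.09 ms.
Pipeline fill: first packet needs 3·t_tx to clear all hops; remaining 160 packets each add one t_tx.
Total = (3+161-1)·t_tx + 3·t_prop = 163·0.0375 + 3·0.09 = 6.383 ms.

6.383 ms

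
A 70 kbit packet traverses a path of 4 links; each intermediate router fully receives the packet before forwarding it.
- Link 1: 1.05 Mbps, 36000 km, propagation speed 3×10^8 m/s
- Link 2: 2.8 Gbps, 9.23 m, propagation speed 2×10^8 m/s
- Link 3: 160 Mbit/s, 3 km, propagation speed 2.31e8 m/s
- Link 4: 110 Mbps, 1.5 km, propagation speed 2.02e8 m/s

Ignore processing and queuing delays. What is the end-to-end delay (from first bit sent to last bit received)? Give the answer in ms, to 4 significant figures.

L = 70000 bits.
Transmission delays (L/R per hop): 66.6667, 0.025, 0.4375, 0.636364 ms; sum = 67.7655 ms.
Propagation delays (d/s per hop): 120, 4.615e-05, 0.012987, 0.00742574 ms; sum = 120.02 ms.
End-to-end = 187.8 ms.

187.8 ms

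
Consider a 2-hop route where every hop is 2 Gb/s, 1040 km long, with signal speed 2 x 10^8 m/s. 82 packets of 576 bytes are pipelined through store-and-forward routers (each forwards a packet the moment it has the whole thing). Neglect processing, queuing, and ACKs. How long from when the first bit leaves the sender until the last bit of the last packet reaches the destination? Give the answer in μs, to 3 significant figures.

Per-hop transmission t_tx = L/R = 4608/2000000000 = 2.304 μs.
Per-hop propagation t_prop = 1040000/200000000 = 5200 μs.
Pipeline fill: first packet needs 2·t_tx to clear all hops; remaining 81 packets each add one t_tx.
Total = (2+82-1)·t_tx + 2·t_prop = 83·2.304 + 2·5200 = 10600 μs.

10600 μs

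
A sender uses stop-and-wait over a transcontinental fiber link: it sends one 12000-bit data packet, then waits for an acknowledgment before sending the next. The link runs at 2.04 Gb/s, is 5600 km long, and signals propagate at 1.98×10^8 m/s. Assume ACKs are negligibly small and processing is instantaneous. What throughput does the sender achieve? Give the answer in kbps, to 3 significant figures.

t_tx = L/R = 12000/2040000000 = 5.88235e-06 s.
t_prop = 5600000/198000000 = 0.0282828 s; RTT = 0.0565657 s.
Cycle = t_tx + RTT = 0.0565715 s.
Throughput = L / cycle = 12000 / 0.0565715 = 212 kbps.

212 kbps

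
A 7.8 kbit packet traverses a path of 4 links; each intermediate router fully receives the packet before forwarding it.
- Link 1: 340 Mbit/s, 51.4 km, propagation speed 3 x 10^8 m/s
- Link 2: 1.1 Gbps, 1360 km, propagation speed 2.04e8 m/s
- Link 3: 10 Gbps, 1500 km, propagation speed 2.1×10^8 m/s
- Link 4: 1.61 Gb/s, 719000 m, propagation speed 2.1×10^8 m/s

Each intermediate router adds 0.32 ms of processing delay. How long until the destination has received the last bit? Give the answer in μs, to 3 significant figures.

L = 7800 bits.
Transmission delays (L/R per hop): 22.9412, 7.09091, 0.78, 4.84472 μs; sum = 35.6568 μs.
Propagation delays (d/s per hop): 171.333, 6666.67, 7142.86, 3423.81 μs; sum = 17404.7 μs.
Processing at 3 router(s): 3 × 0.32 ms = 960 μs.
End-to-end = 18400 μs.

18400 μs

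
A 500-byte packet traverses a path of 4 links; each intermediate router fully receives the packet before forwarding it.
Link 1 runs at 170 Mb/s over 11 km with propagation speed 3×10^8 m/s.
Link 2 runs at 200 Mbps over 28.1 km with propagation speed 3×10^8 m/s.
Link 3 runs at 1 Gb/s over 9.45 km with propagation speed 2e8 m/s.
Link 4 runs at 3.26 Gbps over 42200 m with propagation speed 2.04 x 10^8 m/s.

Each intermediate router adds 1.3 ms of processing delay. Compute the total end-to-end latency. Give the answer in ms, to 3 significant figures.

4.33 ms

L = 500 × 8 = 4000 bits.
Transmission delays (L/R per hop): 0.0235294, 0.02, 0.004, 0.00122699 ms; sum = 0.0487564 ms.
Propagation delays (d/s per hop): 0.0366667, 0.0936667, 0.04725, 0.206863 ms; sum = 0.384446 ms.
Processing at 3 router(s): 3 × 1.3 ms = 3.9 ms.
End-to-end = 4.33 ms.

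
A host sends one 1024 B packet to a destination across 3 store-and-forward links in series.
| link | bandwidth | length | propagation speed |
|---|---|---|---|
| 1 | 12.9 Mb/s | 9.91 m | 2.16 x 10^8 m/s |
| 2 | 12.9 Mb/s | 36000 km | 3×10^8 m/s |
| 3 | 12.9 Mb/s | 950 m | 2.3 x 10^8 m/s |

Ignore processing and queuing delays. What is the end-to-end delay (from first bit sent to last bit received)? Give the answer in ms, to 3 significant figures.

122 ms

L = 1024 × 8 = 8192 bits.
Transmission delay per hop = L/R = 8192/12900000 = 0.635039 ms; 3 hops → 1.90512 ms.
Propagation delays (d/s per hop): 4.58796e-05, 120, 0.00413043 ms; sum = 120.004 ms.
End-to-end = 122 ms.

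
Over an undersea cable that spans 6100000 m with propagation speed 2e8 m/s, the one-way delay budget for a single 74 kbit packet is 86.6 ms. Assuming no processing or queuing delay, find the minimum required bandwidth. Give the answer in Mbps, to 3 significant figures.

Propagation delay = 6100000 / 200000000 = 30.5 ms.
Transmission budget = 86.6 − 30.5 = 56.1 ms.
R ≥ L / t_tx = 74000 bits / 0.0561 s = 1.32 Mbps.

1.32 Mbps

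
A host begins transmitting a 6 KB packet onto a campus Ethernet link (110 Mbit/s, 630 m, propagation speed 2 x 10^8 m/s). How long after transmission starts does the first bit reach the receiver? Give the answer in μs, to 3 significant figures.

3.15 μs

First bit experiences only propagation delay: d/s = 630/200000000 = 3.15 μs.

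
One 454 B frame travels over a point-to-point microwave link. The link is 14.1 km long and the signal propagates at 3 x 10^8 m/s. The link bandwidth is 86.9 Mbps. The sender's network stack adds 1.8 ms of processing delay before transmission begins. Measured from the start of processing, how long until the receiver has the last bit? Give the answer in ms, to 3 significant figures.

1.89 ms

L = 454 × 8 = 3632 bits.
Transmission delay = L/R = 3632 / 86900000 = 0.0417952 ms.
Propagation delay = d/s = 14100 m / 300000000 m/s = 0.047 ms.
Plus processing delay 1.8 ms = 1.8 ms.
Total = 1.89 ms.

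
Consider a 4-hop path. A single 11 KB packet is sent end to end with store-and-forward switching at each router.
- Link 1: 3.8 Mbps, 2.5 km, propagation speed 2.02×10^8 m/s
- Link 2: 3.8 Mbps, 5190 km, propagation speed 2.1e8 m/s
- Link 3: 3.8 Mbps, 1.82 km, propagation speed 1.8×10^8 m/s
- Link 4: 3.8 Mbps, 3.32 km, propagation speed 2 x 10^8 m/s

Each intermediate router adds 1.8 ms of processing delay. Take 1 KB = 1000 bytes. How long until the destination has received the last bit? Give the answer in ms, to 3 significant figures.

L = 88000 bits.
Transmission delay per hop = L/R = 88000/3800000 = 23.1579 ms; 4 hops → 92.6316 ms.
Propagation delays (d/s per hop): 0.0123762, 24.7143, 0.0101111, 0.0166 ms; sum = 24.7534 ms.
Processing at 3 router(s): 3 × 1.8 ms = 5.4 ms.
End-to-end = 123 ms.

123 ms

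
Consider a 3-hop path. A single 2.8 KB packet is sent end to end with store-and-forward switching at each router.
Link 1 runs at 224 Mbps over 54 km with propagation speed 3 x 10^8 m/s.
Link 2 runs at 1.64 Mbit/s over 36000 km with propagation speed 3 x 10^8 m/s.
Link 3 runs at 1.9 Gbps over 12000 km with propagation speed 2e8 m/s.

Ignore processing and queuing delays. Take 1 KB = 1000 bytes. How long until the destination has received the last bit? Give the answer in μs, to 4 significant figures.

194000 μs

L = 22400 bits.
Transmission delays (L/R per hop): 100, 13658.5, 11.7895 μs; sum = 13770.3 μs.
Propagation delays (d/s per hop): 180, 120000, 60000 μs; sum = 180180 μs.
End-to-end = 194000 μs.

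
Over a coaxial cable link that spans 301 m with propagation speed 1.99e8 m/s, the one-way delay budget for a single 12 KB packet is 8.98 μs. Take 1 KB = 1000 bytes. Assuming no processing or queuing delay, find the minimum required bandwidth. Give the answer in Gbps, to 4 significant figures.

L = 96000 bits.
Propagation delay = 301 / 199000000 = 1.51256 μs.
Transmission budget = 8.98 − 1.51256 = 7.46744 μs.
R ≥ L / t_tx = 96000 bits / 7.46744e-06 s = 12.86 Gbps.

12.86 Gbps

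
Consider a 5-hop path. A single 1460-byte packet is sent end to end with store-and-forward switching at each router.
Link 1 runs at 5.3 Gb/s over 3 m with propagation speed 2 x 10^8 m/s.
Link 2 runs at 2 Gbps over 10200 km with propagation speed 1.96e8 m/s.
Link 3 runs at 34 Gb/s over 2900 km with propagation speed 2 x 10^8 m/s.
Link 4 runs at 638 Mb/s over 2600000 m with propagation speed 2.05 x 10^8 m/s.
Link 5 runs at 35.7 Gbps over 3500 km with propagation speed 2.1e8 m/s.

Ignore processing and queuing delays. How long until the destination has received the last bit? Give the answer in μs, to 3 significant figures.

L = 1460 × 8 = 11680 bits.
Transmission delays (L/R per hop): 2.20377, 5.84, 0.343529, 18.3072, 0.327171 μs; sum = 27.0217 μs.
Propagation delays (d/s per hop): 0.015, 52040.8, 14500, 12682.9, 16666.7 μs; sum = 95890.4 μs.
End-to-end = 95900 μs.

95900 μs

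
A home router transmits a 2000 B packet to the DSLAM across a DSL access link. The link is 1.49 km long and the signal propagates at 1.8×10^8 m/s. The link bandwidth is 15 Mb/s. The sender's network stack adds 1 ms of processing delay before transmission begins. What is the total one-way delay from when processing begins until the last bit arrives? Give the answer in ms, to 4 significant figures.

L = 2000 × 8 = 16000 bits.
Transmission delay = L/R = 16000 / 15000000 = 1.06667 ms.
Propagation delay = d/s = 1490 m / 180000000 m/s = 0.00827778 ms.
Plus processing delay 1 ms = 1 ms.
Total = 2.075 ms.

2.075 ms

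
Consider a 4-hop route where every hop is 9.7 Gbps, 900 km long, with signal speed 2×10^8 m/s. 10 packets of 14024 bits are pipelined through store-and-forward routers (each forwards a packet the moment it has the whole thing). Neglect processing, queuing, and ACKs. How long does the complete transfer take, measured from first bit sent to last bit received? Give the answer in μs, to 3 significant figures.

18000 μs

Per-hop transmission t_tx = L/R = 14024/9700000000 = 1.44577 μs.
Per-hop propagation t_prop = 900000/200000000 = 4500 μs.
Pipeline fill: first packet needs 4·t_tx to clear all hops; remaining 9 packets each add one t_tx.
Total = (4+10-1)·t_tx + 4·t_prop = 13·1.44577 + 4·4500 = 18000 μs.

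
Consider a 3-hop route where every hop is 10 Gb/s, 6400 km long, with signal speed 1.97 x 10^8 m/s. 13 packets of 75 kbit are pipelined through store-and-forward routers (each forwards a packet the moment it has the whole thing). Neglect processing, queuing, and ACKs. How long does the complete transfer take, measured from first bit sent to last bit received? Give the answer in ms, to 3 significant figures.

Per-hop transmission t_tx = L/R = 75000/10000000000 = 0.0075 ms.
Per-hop propagation t_prop = 6400000/197000000 = 32.4873 ms.
Pipeline fill: first packet needs 3·t_tx to clear all hops; remaining 12 packets each add one t_tx.
Total = (3+13-1)·t_tx + 3·t_prop = 15·0.0075 + 3·32.4873 = 97.6 ms.

97.6 ms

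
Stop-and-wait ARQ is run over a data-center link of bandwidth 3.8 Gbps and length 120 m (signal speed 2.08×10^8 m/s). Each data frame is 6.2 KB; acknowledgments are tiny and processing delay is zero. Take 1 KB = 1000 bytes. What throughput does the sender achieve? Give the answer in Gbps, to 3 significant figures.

t_tx = L/R = 49600/3800000000 = 1.30526e-05 s.
t_prop = 120/208000000 = 5.76923e-07 s; RTT = 1.15385e-06 s.
Cycle = t_tx + RTT = 1.42065e-05 s.
Throughput = L / cycle = 49600 / 1.42065e-05 = 3.49 Gbps.

3.49 Gbps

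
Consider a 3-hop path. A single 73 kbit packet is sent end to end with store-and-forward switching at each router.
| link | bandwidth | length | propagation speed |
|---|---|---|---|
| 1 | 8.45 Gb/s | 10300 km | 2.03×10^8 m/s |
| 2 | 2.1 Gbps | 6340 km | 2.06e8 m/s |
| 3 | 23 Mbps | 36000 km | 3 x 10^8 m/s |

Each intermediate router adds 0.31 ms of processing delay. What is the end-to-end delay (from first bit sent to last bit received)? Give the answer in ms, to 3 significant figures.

205 ms

L = 73000 bits.
Transmission delays (L/R per hop): 0.00863905, 0.0347619, 3.17391 ms; sum = 3.21731 ms.
Propagation delays (d/s per hop): 50.7389, 30.7767, 120 ms; sum = 201.516 ms.
Processing at 2 router(s): 2 × 0.31 ms = 0.62 ms.
End-to-end = 205 ms.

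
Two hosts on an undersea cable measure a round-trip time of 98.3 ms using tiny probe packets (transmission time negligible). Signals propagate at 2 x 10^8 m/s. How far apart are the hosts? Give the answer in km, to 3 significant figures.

9830 km

One-way propagation = RTT/2 = 49.15 ms.
d = s × t = 200000000 × 0.04915 = 9830 km.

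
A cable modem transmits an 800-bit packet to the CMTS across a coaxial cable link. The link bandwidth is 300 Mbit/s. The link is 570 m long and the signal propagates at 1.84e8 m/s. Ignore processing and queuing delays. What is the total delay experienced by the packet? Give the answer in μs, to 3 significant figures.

5.76 μs

Transmission delay = L/R = 800 / 300000000 = 2.66667 μs.
Propagation delay = d/s = 570 m / 184000000 m/s = 3.09783 μs.
Total = 5.76 μs.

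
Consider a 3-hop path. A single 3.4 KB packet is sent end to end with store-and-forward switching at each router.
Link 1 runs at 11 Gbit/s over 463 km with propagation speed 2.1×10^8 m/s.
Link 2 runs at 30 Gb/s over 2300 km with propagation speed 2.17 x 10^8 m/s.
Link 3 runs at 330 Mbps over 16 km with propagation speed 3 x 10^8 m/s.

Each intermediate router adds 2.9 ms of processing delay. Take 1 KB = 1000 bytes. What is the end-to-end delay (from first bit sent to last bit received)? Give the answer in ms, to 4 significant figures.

L = 27200 bits.
Transmission delays (L/R per hop): 0.00247273, 0.000906667, 0.0824242 ms; sum = 0.0858036 ms.
Propagation delays (d/s per hop): 2.20476, 10.5991, 0.0533333 ms; sum = 12.8572 ms.
Processing at 2 router(s): 2 × 2.9 ms = 5.8 ms.
End-to-end = 18.74 ms.

18.74 ms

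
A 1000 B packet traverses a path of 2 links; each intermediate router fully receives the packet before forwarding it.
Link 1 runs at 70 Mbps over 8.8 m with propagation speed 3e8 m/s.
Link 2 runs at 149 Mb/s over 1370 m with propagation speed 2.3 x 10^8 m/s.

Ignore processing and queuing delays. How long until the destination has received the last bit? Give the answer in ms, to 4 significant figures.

0.1740 ms

L = 1000 × 8 = 8000 bits.
Transmission delays (L/R per hop): 0.114286, 0.0536913 ms; sum = 0.167977 ms.
Propagation delays (d/s per hop): 2.93333e-05, 0.00595652 ms; sum = 0.00598586 ms.
End-to-end = 0.1740 ms.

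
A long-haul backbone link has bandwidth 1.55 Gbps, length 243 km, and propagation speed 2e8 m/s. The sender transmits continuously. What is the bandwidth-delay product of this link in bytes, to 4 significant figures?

235400 bytes

Propagation delay = 243000 / 200000000 = 0.001215 s.
BDP = R × t_prop = 1550000000 × 0.001215 = 1883250 bits.
In bytes: 1883250/8 = 235400 bytes.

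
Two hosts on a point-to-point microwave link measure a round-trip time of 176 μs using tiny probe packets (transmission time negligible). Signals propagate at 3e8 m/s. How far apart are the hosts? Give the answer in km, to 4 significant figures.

26.40 km

One-way propagation = RTT/2 = 88 μs.
d = s × t = 300000000 × 8.8e-05 = 26.40 km.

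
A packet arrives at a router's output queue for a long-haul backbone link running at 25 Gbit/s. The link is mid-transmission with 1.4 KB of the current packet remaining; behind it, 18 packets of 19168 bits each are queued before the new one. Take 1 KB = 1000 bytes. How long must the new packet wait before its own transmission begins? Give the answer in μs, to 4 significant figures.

14.25 μs

Each queued packet: L/R = 19168/25000000000 = 0.76672 μs.
18 queued → 13.801 μs.
Plus remaining 11200 bits of current packet: 0.448 μs.
Queuing delay = 14.25 μs.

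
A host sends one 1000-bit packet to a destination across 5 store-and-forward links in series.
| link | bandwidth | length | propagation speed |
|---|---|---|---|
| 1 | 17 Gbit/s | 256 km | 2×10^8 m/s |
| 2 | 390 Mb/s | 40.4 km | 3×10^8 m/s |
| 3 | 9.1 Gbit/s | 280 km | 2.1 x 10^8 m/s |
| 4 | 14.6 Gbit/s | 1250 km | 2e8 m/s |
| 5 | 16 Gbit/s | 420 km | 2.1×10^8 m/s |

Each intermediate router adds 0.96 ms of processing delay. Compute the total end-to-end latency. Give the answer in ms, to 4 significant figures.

14.84 ms

Transmission delays (L/R per hop): 5.88235e-05, 0.0025641, 0.00010989, 6.84932e-05, 6.25e-05 ms; sum = 0.00286381 ms.
Propagation delays (d/s per hop): 1.28, 0.134667, 1.33333, 6.25, 2 ms; sum = 10.998 ms.
Processing at 4 router(s): 4 × 0.96 ms = 3.84 ms.
End-to-end = 14.84 ms.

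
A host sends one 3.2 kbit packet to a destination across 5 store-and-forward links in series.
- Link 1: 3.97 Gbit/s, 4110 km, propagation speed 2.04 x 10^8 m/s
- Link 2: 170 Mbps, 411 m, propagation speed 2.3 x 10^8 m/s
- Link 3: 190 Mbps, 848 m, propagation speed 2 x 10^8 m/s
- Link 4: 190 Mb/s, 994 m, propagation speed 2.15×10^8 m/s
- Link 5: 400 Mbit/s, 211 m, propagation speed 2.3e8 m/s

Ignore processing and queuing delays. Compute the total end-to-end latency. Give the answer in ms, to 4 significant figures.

20.22 ms

L = 3200 bits.
Transmission delays (L/R per hop): 0.000806045, 0.0188235, 0.0168421, 0.0168421, 0.008 ms; sum = 0.0613138 ms.
Propagation delays (d/s per hop): 20.1471, 0.00178696, 0.00424, 0.00462326, 0.000917391 ms; sum = 20.1586 ms.
End-to-end = 20.22 ms.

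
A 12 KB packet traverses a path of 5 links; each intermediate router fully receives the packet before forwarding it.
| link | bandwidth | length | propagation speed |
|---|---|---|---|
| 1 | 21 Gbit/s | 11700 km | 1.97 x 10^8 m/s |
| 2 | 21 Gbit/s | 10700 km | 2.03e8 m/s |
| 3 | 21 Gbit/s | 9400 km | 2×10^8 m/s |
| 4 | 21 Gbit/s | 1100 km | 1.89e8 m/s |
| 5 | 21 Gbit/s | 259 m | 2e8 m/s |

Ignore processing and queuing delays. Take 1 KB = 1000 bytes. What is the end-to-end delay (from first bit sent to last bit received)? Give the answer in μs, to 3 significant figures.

L = 96000 bits.
Transmission delay per hop = L/R = 96000/21000000000 = 4.57143 μs; 5 hops → 22.8571 μs.
Propagation delays (d/s per hop): 59390.9, 52709.4, 47000, 5820.11, 1.295 μs; sum = 164922 μs.
End-to-end = 165000 μs.

165000 μs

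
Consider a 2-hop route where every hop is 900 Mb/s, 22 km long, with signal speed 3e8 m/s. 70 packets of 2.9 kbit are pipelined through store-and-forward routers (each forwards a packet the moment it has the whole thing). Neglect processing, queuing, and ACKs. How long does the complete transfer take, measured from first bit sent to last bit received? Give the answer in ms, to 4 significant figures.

Per-hop transmission t_tx = L/R = 2900/900000000 = 0.00322222 ms.
Per-hop propagation t_prop = 22000/300000000 = 0.0733333 ms.
Pipeline fill: first packet needs 2·t_tx to clear all hops; remaining 69 packets each add one t_tx.
Total = (2+70-1)·t_tx + 2·t_prop = 71·0.00322222 + 2·0.0733333 = 0.3754 ms.

0.3754 ms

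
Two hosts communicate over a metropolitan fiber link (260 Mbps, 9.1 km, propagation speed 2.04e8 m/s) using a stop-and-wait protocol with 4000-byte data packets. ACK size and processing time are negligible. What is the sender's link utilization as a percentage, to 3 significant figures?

58.0 %

t_tx = L/R = 32000/260000000 = 0.000123077 s.
t_prop = 9100/204000000 = 4.46078e-05 s; RTT = 8.92157e-05 s.
Cycle = t_tx + RTT = 0.000212293 s.
Utilization = t_tx / cycle = 0.000123077/0.000212293 = 58.0 %.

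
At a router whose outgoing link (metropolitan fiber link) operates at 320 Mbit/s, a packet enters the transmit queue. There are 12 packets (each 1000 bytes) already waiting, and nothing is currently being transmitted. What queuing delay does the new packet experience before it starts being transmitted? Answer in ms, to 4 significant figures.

0.3000 ms

Each queued packet: L/R = 8000/320000000 = 0.025 ms.
12 queued → 0.3 ms.
Queuing delay = 0.3000 ms.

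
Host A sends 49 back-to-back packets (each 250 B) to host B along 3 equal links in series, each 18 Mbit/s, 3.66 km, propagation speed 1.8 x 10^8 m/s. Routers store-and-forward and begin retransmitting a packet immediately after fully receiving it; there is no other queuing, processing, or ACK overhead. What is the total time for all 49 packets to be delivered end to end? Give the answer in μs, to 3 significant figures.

Per-hop transmission t_tx = L/R = 2000/18000000 = 111.111 μs.
Per-hop propagation t_prop = 3660/180000000 = 20.3333 μs.
Pipeline fill: first packet needs 3·t_tx to clear all hops; remaining 48 packets each add one t_tx.
Total = (3+49-1)·t_tx + 3·t_prop = 51·111.111 + 3·20.3333 = 5730 μs.

5730 μs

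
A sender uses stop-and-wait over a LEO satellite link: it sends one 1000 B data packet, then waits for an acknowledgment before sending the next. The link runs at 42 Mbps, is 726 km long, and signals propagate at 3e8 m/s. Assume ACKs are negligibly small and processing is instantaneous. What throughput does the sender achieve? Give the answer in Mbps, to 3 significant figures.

1.59 Mbps

t_tx = L/R = 8000/42000000 = 0.000190476 s.
t_prop = 726000/300000000 = 0.00242 s; RTT = 0.00484 s.
Cycle = t_tx + RTT = 0.00503048 s.
Throughput = L / cycle = 8000 / 0.00503048 = 1.59 Mbps.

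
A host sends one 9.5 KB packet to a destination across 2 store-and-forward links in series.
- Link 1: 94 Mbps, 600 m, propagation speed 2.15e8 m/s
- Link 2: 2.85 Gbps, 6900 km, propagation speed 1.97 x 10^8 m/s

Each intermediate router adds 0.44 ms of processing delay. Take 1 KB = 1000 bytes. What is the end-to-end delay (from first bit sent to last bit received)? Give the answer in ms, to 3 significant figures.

L = 76000 bits.
Transmission delays (L/R per hop): 0.808511, 0.0266667 ms; sum = 0.835177 ms.
Propagation delays (d/s per hop): 0.0027907, 35.0254 ms; sum = 35.0282 ms.
Processing at 1 router(s): 1 × 0.44 ms = 0.44 ms.
End-to-end = 36.3 ms.

36.3 ms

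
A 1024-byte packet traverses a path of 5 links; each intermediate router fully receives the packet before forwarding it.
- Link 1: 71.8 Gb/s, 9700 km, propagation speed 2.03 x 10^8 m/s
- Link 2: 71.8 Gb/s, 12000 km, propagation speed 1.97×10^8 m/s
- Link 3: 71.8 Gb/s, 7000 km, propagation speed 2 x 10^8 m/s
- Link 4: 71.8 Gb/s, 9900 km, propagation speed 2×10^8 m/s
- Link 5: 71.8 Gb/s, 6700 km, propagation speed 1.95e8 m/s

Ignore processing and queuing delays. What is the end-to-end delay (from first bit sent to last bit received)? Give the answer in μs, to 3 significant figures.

228000 μs

L = 1024 × 8 = 8192 bits.
Transmission delay per hop = L/R = 8192/71800000000 = 0.114095 μs; 5 hops → 0.570474 μs.
Propagation delays (d/s per hop): 47783.3, 60913.7, 35000, 49500, 34359 μs; sum = 227556 μs.
End-to-end = 228000 μs.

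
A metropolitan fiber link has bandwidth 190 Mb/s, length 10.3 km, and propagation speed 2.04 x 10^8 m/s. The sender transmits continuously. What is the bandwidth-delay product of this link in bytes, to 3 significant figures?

1200 bytes

Propagation delay = 10300 / 204000000 = 5.04902e-05 s.
BDP = R × t_prop = 190000000 × 5.04902e-05 = 9593.14 bits.
In bytes: 9593.14/8 = 1200 bytes.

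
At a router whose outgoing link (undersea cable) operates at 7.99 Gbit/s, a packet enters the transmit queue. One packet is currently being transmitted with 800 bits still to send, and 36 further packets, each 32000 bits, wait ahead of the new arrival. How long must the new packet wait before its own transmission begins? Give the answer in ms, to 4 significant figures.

Each queued packet: L/R = 32000/7990000000 = 0.00400501 ms.
36 queued → 0.14418 ms.
Plus remaining 800 bits of current packet: 0.000100125 ms.
Queuing delay = 0.1443 ms.

0.1443 ms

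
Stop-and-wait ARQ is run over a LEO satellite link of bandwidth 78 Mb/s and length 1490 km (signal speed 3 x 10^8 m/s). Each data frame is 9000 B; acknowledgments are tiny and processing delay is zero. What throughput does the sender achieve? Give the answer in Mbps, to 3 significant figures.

6.63 Mbps

t_tx = L/R = 72000/78000000 = 0.000923077 s.
t_prop = 1490000/300000000 = 0.00496667 s; RTT = 0.00993333 s.
Cycle = t_tx + RTT = 0.0108564 s.
Throughput = L / cycle = 72000 / 0.0108564 = 6.63 Mbps.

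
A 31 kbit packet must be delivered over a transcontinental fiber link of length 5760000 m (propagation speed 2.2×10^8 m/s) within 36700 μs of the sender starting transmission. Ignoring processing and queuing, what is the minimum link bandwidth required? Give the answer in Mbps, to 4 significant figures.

2.947 Mbps

Propagation delay = 5760000 / 2.2e+08 = 26181.8 μs.
Transmission budget = 36700 − 26181.8 = 10518.2 μs.
R ≥ L / t_tx = 31000 bits / 0.0105182 s = 2.947 Mbps.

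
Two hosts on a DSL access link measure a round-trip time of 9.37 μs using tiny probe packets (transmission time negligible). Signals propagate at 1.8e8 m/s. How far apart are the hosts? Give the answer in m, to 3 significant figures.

One-way propagation = RTT/2 = 4.685 μs.
d = s × t = 180000000 × 4.685e-06 = 843 m.

843 m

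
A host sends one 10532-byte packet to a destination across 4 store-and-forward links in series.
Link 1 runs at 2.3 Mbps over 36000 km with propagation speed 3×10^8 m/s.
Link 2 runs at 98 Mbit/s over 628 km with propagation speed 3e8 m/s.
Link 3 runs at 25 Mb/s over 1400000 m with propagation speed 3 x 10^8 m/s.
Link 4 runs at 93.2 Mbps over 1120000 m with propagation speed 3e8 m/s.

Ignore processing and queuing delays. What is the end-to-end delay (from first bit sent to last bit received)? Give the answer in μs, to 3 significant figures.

L = 10532 × 8 = 84256 bits.
Transmission delays (L/R per hop): 36633, 859.755, 3370.24, 904.034 μs; sum = 41767.1 μs.
Propagation delays (d/s per hop): 120000, 2093.33, 4666.67, 3733.33 μs; sum = 130493 μs.
End-to-end = 172000 μs.

172000 μs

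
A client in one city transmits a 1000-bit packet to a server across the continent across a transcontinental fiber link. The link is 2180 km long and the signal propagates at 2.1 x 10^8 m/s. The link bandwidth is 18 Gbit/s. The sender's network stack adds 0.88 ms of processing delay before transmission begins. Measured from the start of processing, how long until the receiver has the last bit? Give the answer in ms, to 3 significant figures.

11.3 ms

Transmission delay = L/R = 1000 / 18000000000 = 5.55556e-05 ms.
Propagation delay = d/s = 2180000 m / 210000000 m/s = 10.381 ms.
Plus processing delay 0.88 ms = 0.88 ms.
Total = 11.3 ms.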